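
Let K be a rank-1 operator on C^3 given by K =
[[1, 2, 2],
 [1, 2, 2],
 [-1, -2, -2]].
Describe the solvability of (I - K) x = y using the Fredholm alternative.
(I - K) is singular (det(I - K) = 0, i.e. 1 ∈ sigma(K)). (I - K) x = y is solvable iff y ⊥ ker((I - K)^*) = span{(1, 2, 2)}, i.e. iff y_1 + 2y_2 + 2y_3 = 0. When solvable, the solutions are x = y + c·(1, 1, -1), c arbitrary (ker(I - K) = span{(1, 1, -1)}, dimension 1).

K has rank 1, so it is an outer product K = u v^T: every row of K is a multiple of one row vector. Reading off the entries, u = (1, 1, -1) and v = (1, 2, 2) (row i of K equals u_i·v^T). A rank-one matrix u v^T satisfies K u = u (v·u) and kills the (2)-dimensional subspace v^⊥, so its characteristic polynomial is lambda^2 (lambda - v·u) with v·u = tr K = 1. Hence the eigenvalues of I - K are 1 (multiplicity 2) and 1 - (1) = 0, so det(I - K) = 0. (Direct check: I - K =
[[0, -2, -2],
 [-1, -1, -2],
 [1, 2, 3]]
has determinant 0.) So 1 is an eigenvalue of K and (I - K) is not invertible. The finite-dimensional Fredholm alternative says: either (I - K) is invertible, or ker(I - K) ≠ {0} and then range(I - K) = ker((I - K)^*)^⊥, with dim ker(I - K) = dim ker((I - K)^*). We are in the second case, so we need both kernels. Kernel of I - K: (I - K) u = u - u (v·u) = u - u = 0, so ker(I - K) = span{u} = span{(1, 1, -1)} (it is exactly 1-dimensional because rank(I - K) = 2). Kernel of the adjoint: K is real, so (I - K)^* = I - K^T = I - v u^T, and (I - v u^T) v = v - v (u·v) = 0; hence ker((I - K)^*) = span{v} = span{(1, 2, 2)}. Therefore (I - K) x = y is solvable iff <y, v> = 0, i.e. iff y_1 + 2y_2 + 2y_3 = 0. When this holds, K y = u (v·y) = 0, so (I - K) y = y and x = y is a particular solution; the full solution set is the line x = y + c·u = y + c·(1, 1, -1), c ∈ C.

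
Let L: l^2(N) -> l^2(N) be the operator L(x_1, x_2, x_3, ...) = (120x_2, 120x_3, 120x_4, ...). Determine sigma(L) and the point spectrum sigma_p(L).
sigma(L) = closed disk {z in C : |z| ≤ 120}; sigma_p(L) = open disk {z in C : |z| < 120}

Note L = 120·V where V is the unit left shift (V x)_k = x_{k+1}; so sigma(L) = 120·sigma(V) and ||L|| = 120||V||. ||L x||^2 = 14400sum_{k≥2} |x_k|^2 ≤ 14400||x||^2, with equality on {x : x_1 = 0}, so ||L|| = 120. For any lambda with |lambda| < 120, set r = lambda/120 (|r| < 1); the vector x = (1, r, r^2, ...) is in l^2 and satisfies L x = 120(r, r^2, ...) = lambda x, so lambda is an eigenvalue. On the boundary |lambda| = 120 the geometric series diverges, so no l^2 eigenvector exists, but these lambda lie in the approximate point spectrum. Hence sigma(L) is the closed disk of radius 120 and sigma_p(L) is the open disk.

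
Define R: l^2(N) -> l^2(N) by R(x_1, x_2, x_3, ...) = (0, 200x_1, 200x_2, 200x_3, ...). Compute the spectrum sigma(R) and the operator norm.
sigma(R) = closed disk {z in C : |z| ≤ 200}; ||R|| = 200

Note R = 200·U where U is the unit right shift (U x)_k = x_{k-1} (with x_0 := 0); so ||R|| = 200||U|| and sigma(R) = 200·sigma(U). ||R x||^2 = sum_{k≥1} |200x_k|^2 = 40000||x||^2, so ||R|| = 200 and sigma(R) ⊂ {|z| ≤ 200}. For any |lambda| < 200, the equation (R - lambda I) x = 0 forces x_1 = 0, then 200x_k = lambda x_{k+1} ⇒ x = 0, so R has no eigenvalues. But (R - lambda I) is not surjective for |lambda| < 200: solving (R - lambda I) x = e_1 would require x_n proportional to (lambda/200)^(-n), which is not in l^2. So every |lambda| < 200 lies in the residual spectrum. The boundary |lambda| = 200 is in the approximate point spectrum (the spectrum is closed). Hence sigma(R) is the closed disk of radius 200.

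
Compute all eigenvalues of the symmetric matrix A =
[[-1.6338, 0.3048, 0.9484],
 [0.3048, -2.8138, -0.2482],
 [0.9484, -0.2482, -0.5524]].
sigma(A) ≈ {-3, -2, 0}

A is real symmetric, so its spectrum consists of real eigenvalues. Expanding the characteristic polynomial of the displayed matrix gives
  det(λ I - A) = p(λ) = λ^3 + (5)λ^2 + (6)λ + (0).
Solving p(λ) = 0 yields eigenvalues ≈ -3, -2, 0. (A is shown rounded to 4 decimals, so these recover the underlying integer eigenvalues to within that precision.)
Verification: the trace of A = -5 equals the sum of eigenvalues -5, and det(A) ≈ -0.0001 matches the eigenvalue product 0.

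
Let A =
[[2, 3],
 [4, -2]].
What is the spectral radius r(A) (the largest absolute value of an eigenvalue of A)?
r(A) = 4

The eigenvalues of A are the roots of its characteristic polynomial. With M = A (coefficients from the trace and determinant):
  p(λ) = det(λ I - M) = λ^2 - 16.
For λ^2 - 16 the discriminant is 64. It is a perfect square (8^2), so the roots are rational: λ = (0 ± 8)/2 = 4, -4.
Thus the eigenvalues (to 4 decimals) are 4 (modulus 4); -4 (modulus 4). The spectral radius is the largest modulus: r(A) = 4. (Cross-check: r(A) ≤ ||A||_2 ≈ 4.5311; equality holds whenever A is normal, though it can also hold for some non-normal A.)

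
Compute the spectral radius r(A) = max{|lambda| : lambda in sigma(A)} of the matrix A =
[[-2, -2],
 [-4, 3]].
r(A) = (1 + sqrt(57))/2 ≈ 4.2749

The eigenvalues of A are the roots of its characteristic polynomial. With M = A (coefficients from the trace and determinant):
  p(λ) = det(λ I - M) = λ^2 - λ - 14.
For λ^2 - λ - 14 the discriminant is 57. It is nonnegative but not a perfect square, so the roots are real and irrational: λ = (1 ± sqrt(57))/2 ≈ 4.2749, -3.2749.
Thus the eigenvalues (to 4 decimals) are 4.2749 (modulus 4.2749); -3.2749 (modulus 3.2749). The spectral radius is the largest modulus: r(A) = (1 + sqrt(57))/2 ≈ 4.2749. (Cross-check: r(A) ≤ ||A||_2 ≈ 5.0232; equality holds whenever A is normal, though it can also hold for some non-normal A.)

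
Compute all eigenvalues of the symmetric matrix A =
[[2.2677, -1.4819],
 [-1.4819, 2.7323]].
sigma(A) ≈ {1, 4}

A is real symmetric, so its spectrum consists of real eigenvalues. Expanding the characteristic polynomial of the displayed matrix gives
  det(λ I - A) = p(λ) = λ^2 + (-5)λ + (4).
Solving p(λ) = 0 yields eigenvalues ≈ 1, 4. (A is shown rounded to 4 decimals, so these recover the underlying integer eigenvalues to within that precision.)
Verification: the trace of A = 5 equals the sum of eigenvalues 5, and det(A) ≈ 4.0000 matches the eigenvalue product 4.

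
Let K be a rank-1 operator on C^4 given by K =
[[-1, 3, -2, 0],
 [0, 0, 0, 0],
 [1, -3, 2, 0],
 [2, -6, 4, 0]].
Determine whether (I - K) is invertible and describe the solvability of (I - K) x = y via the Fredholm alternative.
(I - K) is singular (det(I - K) = 0, i.e. 1 ∈ sigma(K)). (I - K) x = y is solvable iff y ⊥ ker((I - K)^*) = span{(-1, 3, -2, 0)}, i.e. iff -y_1 + 3y_2 - 2y_3 = 0. When solvable, the solutions are x = y + c·(1, 0, -1, -2), c arbitrary (ker(I - K) = span{(1, 0, -1, -2)}, dimension 1).

K has rank 1, so it is an outer product K = u v^T: every row of K is a multiple of one row vector. Reading off the entries, u = (1, 0, -1, -2) and v = (-1, 3, -2, 0) (row i of K equals u_i·v^T). A rank-one matrix u v^T satisfies K u = u (v·u) and kills the (3)-dimensional subspace v^⊥, so its characteristic polynomial is lambda^3 (lambda - v·u) with v·u = tr K = 1. Hence the eigenvalues of I - K are 1 (multiplicity 3) and 1 - (1) = 0, so det(I - K) = 0. (Direct check: I - K =
[[2, -3, 2, 0],
 [0, 1, 0, 0],
 [-1, 3, -1, 0],
 [-2, 6, -4, 1]]
has determinant 0.) So 1 is an eigenvalue of K and (I - K) is not invertible. The finite-dimensional Fredholm alternative says: either (I - K) is invertible, or ker(I - K) ≠ {0} and then range(I - K) = ker((I - K)^*)^⊥, with dim ker(I - K) = dim ker((I - K)^*). We are in the second case, so we need both kernels. Kernel of I - K: (I - K) u = u - u (v·u) = u - u = 0, so ker(I - K) = span{u} = span{(1, 0, -1, -2)} (it is exactly 1-dimensional because rank(I - K) = 3). Kernel of the adjoint: K is real, so (I - K)^* = I - K^T = I - v u^T, and (I - v u^T) v = v - v (u·v) = 0; hence ker((I - K)^*) = span{v} = span{(-1, 3, -2, 0)}. Therefore (I - K) x = y is solvable iff <y, v> = 0, i.e. iff -y_1 + 3y_2 - 2y_3 = 0. When this holds, K y = u (v·y) = 0, so (I - K) y = y and x = y is a particular solution; the full solution set is the line x = y + c·u = y + c·(1, 0, -1, -2), c ∈ C.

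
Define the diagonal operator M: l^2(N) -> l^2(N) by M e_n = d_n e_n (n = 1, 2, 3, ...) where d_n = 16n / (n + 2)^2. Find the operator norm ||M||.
||M|| = 2 (attained at n = 2)

For M diagonal, ||M|| = sup_n |d_n|. Treat f(x) = 16x / (x + 2)^2 for real x > 0. By the quotient rule, f'(x) = 16(2 - x)/(x + 2)^3, which is positive for x < 2 and negative for x > 2. So f has a unique maximum at x = 2, and since 2 is a positive integer, the supremum over n ≥ 1 is attained at n = 2: d_2 = 16·2/(2 + 2)^2 = 16·2/16 = 2. Hence ||M|| = 2.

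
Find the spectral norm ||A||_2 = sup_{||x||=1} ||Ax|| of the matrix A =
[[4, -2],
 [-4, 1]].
||A||_2 = sqrt((37 + sqrt(1305))/2) ≈ 6.0467 (= sqrt(largest eigenvalue of A^T A))

||A||_2 = sigma_max(A) = sqrt(lambda_max(A^T A)). Form the symmetric matrix M = A^T A =
[[32, -12],
 [-12, 5]].
Its characteristic polynomial (trace, determinant of M give the coefficients) is
  p(λ) = det(λ I - M) = λ^2 - 37λ + 16.
For λ^2 - 37λ + 16 the discriminant is 1305. It is nonnegative but not a perfect square, so the roots are real and irrational: λ = (37 ± sqrt(1305))/2 ≈ 36.5624, 0.4376.
So the eigenvalues of A^T A are ≈ 0.4376, 36.5624 (all ≥ 0, as they must be for A^T A). The largest is λ_max = (37 + sqrt(1305))/2 ≈ 36.5624, hence ||A||_2 = sqrt(λ_max) = sqrt((37 + sqrt(1305))/2) ≈ 6.0467.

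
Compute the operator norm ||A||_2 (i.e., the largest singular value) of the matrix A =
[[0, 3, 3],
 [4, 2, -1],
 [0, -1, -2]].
||A||_2 ≈ 4.9616 (= sqrt(largest eigenvalue of A^T A))

||A||_2 = sigma_max(A) = sqrt(lambda_max(A^T A)). Form the symmetric matrix M = A^T A =
[[16, 8, -4],
 [8, 14, 9],
 [-4, 9, 14]].
Its characteristic polynomial (trace, sum of principal 2x2 minors, determinant of M give the coefficients) is
  p(λ) = det(λ I - M) = λ^3 - 44λ^2 + 483λ - 144.
No integer candidate from the rational root theorem (±divisors of 144) is a root, so the roots are irrational. The cubic discriminant is Δ = 6392484 > 0, so there are three distinct real roots. p(0) = -144 and p(1) = 296 have opposite signs, so a root lies in (0, 1); Newton's method refines it to λ ≈ 0.3066. p(19) = 8 and p(20) = -84 have opposite signs, so a root lies in (19, 20); Newton's method refines it to λ ≈ 19.0762. p(24) = -72 and p(25) = 56 have opposite signs, so a root lies in (24, 25); Newton's method refines it to λ ≈ 24.6172. Check (Vieta): the three roots sum to 44, matching tr M = 44.
So the eigenvalues of A^T A are ≈ 0.3066, 19.0762, 24.6172 (all ≥ 0, as they must be for A^T A). The largest is λ_max ≈ 24.6172, hence ||A||_2 = sqrt(λ_max) ≈ 4.9616.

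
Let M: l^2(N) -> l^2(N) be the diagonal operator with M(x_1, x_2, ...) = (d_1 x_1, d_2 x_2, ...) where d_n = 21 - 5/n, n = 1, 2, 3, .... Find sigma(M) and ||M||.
sigma(M) = {21 - 5/n : n ≥ 1} ∪ {21}; ||M|| = 21

A bounded diagonal operator on l^2 with diagonal entries d_n has spectrum equal to the closure of {d_n : n ≥ 1}: every d_n is an eigenvalue (with eigenvector e_n), so {d_n} ⊂ sigma(M); the spectrum is closed, so its closure is too; and for lambda not in the closure, (M - lambda I) has bounded inverse (the diagonal entries 1/(d_n - lambda) are bounded). For our sequence d_n = 21 - 5/n, n = 1, 2, 3, ...:
  - {d_n} = {21 - 5/n : n ≥ 1}; the only limit point is 21
  - closure = {21 - 5/n : n ≥ 1} ∪ {21}
For the norm: a diagonal operator has ||M|| = sup_n |d_n|. Here d_n = 21 - 5/n increases monotonically from d_1 = 16 toward 21, with all terms in [16, 21); so sup_n |d_n| = 21 (the supremum is the limit, not attained). So ||M|| = 21.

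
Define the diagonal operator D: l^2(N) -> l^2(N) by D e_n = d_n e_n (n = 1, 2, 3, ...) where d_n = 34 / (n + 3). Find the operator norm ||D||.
||D|| = 17/2 (attained at n = 1)

For D diagonal, ||D|| = sup_n |d_n| = sup_n 34/(n + 3). This is positive and strictly decreasing in n, so the supremum is attained at n = 1: d_1 = 34/(1 + 3) = 17/2. Hence ||D|| = 17/2.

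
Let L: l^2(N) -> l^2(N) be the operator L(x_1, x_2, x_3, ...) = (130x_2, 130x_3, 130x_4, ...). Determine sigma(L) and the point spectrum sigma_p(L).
sigma(L) = closed disk {z in C : |z| ≤ 130}; sigma_p(L) = open disk {z in C : |z| < 130}

Note L = 130·V where V is the unit left shift (V x)_k = x_{k+1}; so sigma(L) = 130·sigma(V) and ||L|| = 130||V||. ||L x||^2 = 16900sum_{k≥2} |x_k|^2 ≤ 16900||x||^2, with equality on {x : x_1 = 0}, so ||L|| = 130. For any lambda with |lambda| < 130, set r = lambda/130 (|r| < 1); the vector x = (1, r, r^2, ...) is in l^2 and satisfies L x = 130(r, r^2, ...) = lambda x, so lambda is an eigenvalue. On the boundary |lambda| = 130 the geometric series diverges, so no l^2 eigenvector exists, but these lambda lie in the approximate point spectrum. Hence sigma(L) is the closed disk of radius 130 and sigma_p(L) is the open disk.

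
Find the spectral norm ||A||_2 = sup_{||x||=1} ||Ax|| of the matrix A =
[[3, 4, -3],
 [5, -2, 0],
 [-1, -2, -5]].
||A||_2 ≈ 6.3031 (= sqrt(largest eigenvalue of A^T A))

||A||_2 = sigma_max(A) = sqrt(lambda_max(A^T A)). Form the symmetric matrix M = A^T A =
[[35, 4, -4],
 [4, 24, -2],
 [-4, -2, 34]].
Its characteristic polynomial (trace, sum of principal 2x2 minors, determinant of M give the coefficients) is
  p(λ) = det(λ I - M) = λ^3 - 93λ^2 + 2810λ - 27556.
No integer candidate from the rational root theorem (±divisors of 27556) is a root, so the roots are irrational. The cubic discriminant is Δ = 1534900 > 0, so there are three distinct real roots. p(22) = -100 and p(23) = 44 have opposite signs, so a root lies in (22, 23); Newton's method refines it to λ ≈ 22.6547. p(30) = 44 and p(31) = -28 have opposite signs, so a root lies in (30, 31); Newton's method refines it to λ ≈ 30.6157. p(39) = -100 and p(40) = 44 have opposite signs, so a root lies in (39, 40); Newton's method refines it to λ ≈ 39.7297. Check (Vieta): the three roots sum to 93, matching tr M = 93.
So the eigenvalues of A^T A are ≈ 22.6547, 30.6157, 39.7297 (all ≥ 0, as they must be for A^T A). The largest is λ_max ≈ 39.7297, hence ||A||_2 = sqrt(λ_max) ≈ 6.3031.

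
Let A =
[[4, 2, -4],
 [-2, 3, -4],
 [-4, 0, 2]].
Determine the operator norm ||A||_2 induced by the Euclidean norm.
||A||_2 ≈ 7.6124 (= sqrt(largest eigenvalue of A^T A))

||A||_2 = sigma_max(A) = sqrt(lambda_max(A^T A)). Form the symmetric matrix M = A^T A =
[[36, 2, -16],
 [2, 13, -20],
 [-16, -20, 36]].
Its characteristic polynomial (trace, sum of principal 2x2 minors, determinant of M give the coefficients) is
  p(λ) = det(λ I - M) = λ^3 - 85λ^2 + 1572λ - 256.
No integer candidate from the rational root theorem (±divisors of 256) is a root, so the roots are irrational. The cubic discriminant is Δ = 2300586896 > 0, so there are three distinct real roots. p(0) = -256 and p(1) = 1232 have opposite signs, so a root lies in (0, 1); Newton's method refines it to λ ≈ 0.1643. p(26) = 732 and p(27) = -94 have opposite signs, so a root lies in (26, 27); Newton's method refines it to λ ≈ 26.8868. p(57) = -1624 and p(58) = 92 have opposite signs, so a root lies in (57, 58); Newton's method refines it to λ ≈ 57.9489. Check (Vieta): the three roots sum to 85, matching tr M = 85.
So the eigenvalues of A^T A are ≈ 0.1643, 26.8868, 57.9489 (all ≥ 0, as they must be for A^T A). The largest is λ_max ≈ 57.9489, hence ||A||_2 = sqrt(λ_max) ≈ 7.6124.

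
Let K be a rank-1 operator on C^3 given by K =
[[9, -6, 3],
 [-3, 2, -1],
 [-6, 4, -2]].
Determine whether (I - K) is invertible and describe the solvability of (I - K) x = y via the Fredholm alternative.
(I - K) is invertible (det(I - K) = -8 ≠ 0), so for every y in C^3 the equation (I - K) x = y has a unique solution.

K has rank 1, so it is an outer product K = u v^T: every row of K is a multiple of one row vector. Reading off the entries, u = (-3, 1, 2) and v = (-3, 2, -1) (row i of K equals u_i·v^T). A rank-one matrix u v^T satisfies K u = u (v·u) and kills the (2)-dimensional subspace v^⊥, so its characteristic polynomial is lambda^2 (lambda - v·u) with v·u = tr K = 9. Hence the eigenvalues of I - K are 1 (multiplicity 2) and 1 - (9) = -8, so det(I - K) = -8. (Direct check: I - K =
[[-8, 6, -3],
 [3, -1, 1],
 [6, -4, 3]]
has determinant -8.) The finite-dimensional Fredholm alternative says: either (I - K) is invertible, or ker(I - K) ≠ {0} and then range(I - K) = ker((I - K)^*)^⊥, with dim ker(I - K) = dim ker((I - K)^*). Since det(I - K) ≠ 0, 1 is not an eigenvalue of K and ker(I - K) = {0}, so we are in the first case: for every y there is a unique x = (I - K)^(-1) y. Explicitly, by the Sherman–Morrison formula, (I - u v^T)^(-1) = I + u v^T/(1 - v·u), i.e. (I - K)^(-1) = I + K/(-8).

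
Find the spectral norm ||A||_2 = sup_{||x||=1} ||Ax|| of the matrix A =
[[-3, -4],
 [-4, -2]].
||A||_2 = sqrt((45 + sqrt(1625))/2) ≈ 6.5311 (= sqrt(largest eigenvalue of A^T A))

||A||_2 = sigma_max(A) = sqrt(lambda_max(A^T A)). Form the symmetric matrix M = A^T A =
[[25, 20],
 [20, 20]].
Its characteristic polynomial (trace, determinant of M give the coefficients) is
  p(λ) = det(λ I - M) = λ^2 - 45λ + 100.
For λ^2 - 45λ + 100 the discriminant is 1625. It is nonnegative but not a perfect square, so the roots are real and irrational: λ = (45 ± sqrt(1625))/2 ≈ 42.6556, 2.3444.
So the eigenvalues of A^T A are ≈ 2.3444, 42.6556 (all ≥ 0, as they must be for A^T A). The largest is λ_max = (45 + sqrt(1625))/2 ≈ 42.6556, hence ||A||_2 = sqrt(λ_max) = sqrt((45 + sqrt(1625))/2) ≈ 6.5311.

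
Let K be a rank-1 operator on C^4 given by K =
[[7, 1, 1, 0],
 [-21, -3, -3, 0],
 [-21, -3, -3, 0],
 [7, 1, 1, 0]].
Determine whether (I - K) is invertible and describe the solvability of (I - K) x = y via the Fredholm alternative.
(I - K) is singular (det(I - K) = 0, i.e. 1 ∈ sigma(K)). (I - K) x = y is solvable iff y ⊥ ker((I - K)^*) = span{(7, 1, 1, 0)}, i.e. iff 7y_1 + y_2 + y_3 = 0. When solvable, the solutions are x = y + c·(1, -3, -3, 1), c arbitrary (ker(I - K) = span{(1, -3, -3, 1)}, dimension 1).

K has rank 1, so it is an outer product K = u v^T: every row of K is a multiple of one row vector. Reading off the entries, u = (1, -3, -3, 1) and v = (7, 1, 1, 0) (row i of K equals u_i·v^T). A rank-one matrix u v^T satisfies K u = u (v·u) and kills the (3)-dimensional subspace v^⊥, so its characteristic polynomial is lambda^3 (lambda - v·u) with v·u = tr K = 1. Hence the eigenvalues of I - K are 1 (multiplicity 3) and 1 - (1) = 0, so det(I - K) = 0. (Direct check: I - K =
[[-6, -1, -1, 0],
 [21, 4, 3, 0],
 [21, 3, 4, 0],
 [-7, -1, -1, 1]]
has determinant 0.) So 1 is an eigenvalue of K and (I - K) is not invertible. The finite-dimensional Fredholm alternative says: either (I - K) is invertible, or ker(I - K) ≠ {0} and then range(I - K) = ker((I - K)^*)^⊥, with dim ker(I - K) = dim ker((I - K)^*). We are in the second case, so we need both kernels. Kernel of I - K: (I - K) u = u - u (v·u) = u - u = 0, so ker(I - K) = span{u} = span{(1, -3, -3, 1)} (it is exactly 1-dimensional because rank(I - K) = 3). Kernel of the adjoint: K is real, so (I - K)^* = I - K^T = I - v u^T, and (I - v u^T) v = v - v (u·v) = 0; hence ker((I - K)^*) = span{v} = span{(7, 1, 1, 0)}. Therefore (I - K) x = y is solvable iff <y, v> = 0, i.e. iff 7y_1 + y_2 + y_3 = 0. When this holds, K y = u (v·y) = 0, so (I - K) y = y and x = y is a particular solution; the full solution set is the line x = y + c·u = y + c·(1, -3, -3, 1), c ∈ C.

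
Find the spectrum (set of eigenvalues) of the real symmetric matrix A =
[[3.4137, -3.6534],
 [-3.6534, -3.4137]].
sigma(A) ≈ {-5, 5}

A is real symmetric, so its spectrum consists of real eigenvalues. Expanding the characteristic polynomial of the displayed matrix gives
  det(λ I - A) = p(λ) = λ^2 + (0)λ + (-25).
Solving p(λ) = 0 yields eigenvalues ≈ -5, 5. (A is shown rounded to 4 decimals, so these recover the underlying integer eigenvalues to within that precision.)
Verification: the trace of A = 0 equals the sum of eigenvalues 0, and det(A) ≈ -25.0007 matches the eigenvalue product -25.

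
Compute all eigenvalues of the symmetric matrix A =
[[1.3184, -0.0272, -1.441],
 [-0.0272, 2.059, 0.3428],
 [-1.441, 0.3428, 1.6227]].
sigma(A) ≈ {0, 2, 3}

A is real symmetric, so its spectrum consists of real eigenvalues. Expanding the characteristic polynomial of the displayed matrix gives
  det(λ I - A) = p(λ) = λ^3 + (-5)λ^2 + (6)λ + (0).
Solving p(λ) = 0 yields eigenvalues ≈ 0, 2, 3. (A is shown rounded to 4 decimals, so these recover the underlying integer eigenvalues to within that precision.)
Verification: the trace of A = 5 equals the sum of eigenvalues 5, and det(A) ≈ 0.0002 matches the eigenvalue product 0.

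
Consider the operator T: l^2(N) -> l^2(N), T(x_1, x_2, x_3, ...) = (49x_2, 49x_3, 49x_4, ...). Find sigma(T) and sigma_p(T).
sigma(T) = closed disk {z in C : |z| ≤ 49}; sigma_p(T) = open disk {z in C : |z| < 49}

Note T = 49·V where V is the unit left shift (V x)_k = x_{k+1}; so sigma(T) = 49·sigma(V) and ||T|| = 49||V||. ||T x||^2 = 2401sum_{k≥2} |x_k|^2 ≤ 2401||x||^2, with equality on {x : x_1 = 0}, so ||T|| = 49. For any lambda with |lambda| < 49, set r = lambda/49 (|r| < 1); the vector x = (1, r, r^2, ...) is in l^2 and satisfies T x = 49(r, r^2, ...) = lambda x, so lambda is an eigenvalue. On the boundary |lambda| = 49 the geometric series diverges, so no l^2 eigenvector exists, but these lambda lie in the approximate point spectrum. Hence sigma(T) is the closed disk of radius 49 and sigma_p(T) is the open disk.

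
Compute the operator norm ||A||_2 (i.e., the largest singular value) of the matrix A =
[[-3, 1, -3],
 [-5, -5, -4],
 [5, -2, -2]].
||A||_2 ≈ 8.7896 (= sqrt(largest eigenvalue of A^T A))

||A||_2 = sigma_max(A) = sqrt(lambda_max(A^T A)). Form the symmetric matrix M = A^T A =
[[59, 12, 19],
 [12, 30, 21],
 [19, 21, 29]].
Its characteristic polynomial (trace, sum of principal 2x2 minors, determinant of M give the coefficients) is
  p(λ) = det(λ I - M) = λ^3 - 118λ^2 + 3405λ - 19881.
No integer candidate from the rational root theorem (±divisors of 19881) is a root, so the roots are irrational. The cubic discriminant is Δ = 5976010305 > 0, so there are three distinct real roots. p(7) = -1485 and p(8) = 319 have opposite signs, so a root lies in (7, 8); Newton's method refines it to λ ≈ 7.8152. p(32) = 1015 and p(33) = -81 have opposite signs, so a root lies in (32, 33); Newton's method refines it to λ ≈ 32.9273. p(77) = -785 and p(78) = 2349 have opposite signs, so a root lies in (77, 78); Newton's method refines it to λ ≈ 77.2574. Check (Vieta): the three roots sum to 118, matching tr M = 118.
So the eigenvalues of A^T A are ≈ 7.8152, 32.9273, 77.2574 (all ≥ 0, as they must be for A^T A). The largest is λ_max ≈ 77.2574, hence ||A||_2 = sqrt(λ_max) ≈ 8.7896.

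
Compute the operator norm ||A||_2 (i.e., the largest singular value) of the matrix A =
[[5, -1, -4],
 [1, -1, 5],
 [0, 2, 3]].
||A||_2 ≈ 7.6277 (= sqrt(largest eigenvalue of A^T A))

||A||_2 = sigma_max(A) = sqrt(lambda_max(A^T A)). Form the symmetric matrix M = A^T A =
[[26, -6, -15],
 [-6, 6, 5],
 [-15, 5, 50]].
Its characteristic polynomial (trace, sum of principal 2x2 minors, determinant of M give the coefficients) is
  p(λ) = det(λ I - M) = λ^3 - 82λ^2 + 1470λ - 4900.
No integer candidate from the rational root theorem (±divisors of 4900) is a root, so the roots are irrational. The cubic discriminant is Δ = 1000344800 > 0, so there are three distinct real roots. p(4) = -268 and p(5) = 525 have opposite signs, so a root lies in (4, 5); Newton's method refines it to λ ≈ 4.3191. p(19) = 287 and p(20) = -300 have opposite signs, so a root lies in (19, 20); Newton's method refines it to λ ≈ 19.4989. p(58) = -376 and p(59) = 1767 have opposite signs, so a root lies in (58, 59); Newton's method refines it to λ ≈ 58.1819. Check (Vieta): the three roots sum to 82, matching tr M = 82.
So the eigenvalues of A^T A are ≈ 4.3191, 19.4989, 58.1819 (all ≥ 0, as they must be for A^T A). The largest is λ_max ≈ 58.1819, hence ||A||_2 = sqrt(λ_max) ≈ 7.6277.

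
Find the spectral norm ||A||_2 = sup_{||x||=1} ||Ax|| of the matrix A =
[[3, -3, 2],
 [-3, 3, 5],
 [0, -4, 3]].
||A||_2 ≈ 6.8248 (= sqrt(largest eigenvalue of A^T A))

||A||_2 = sigma_max(A) = sqrt(lambda_max(A^T A)). Form the symmetric matrix M = A^T A =
[[18, -18, -9],
 [-18, 34, -3],
 [-9, -3, 38]].
Its characteristic polynomial (trace, sum of principal 2x2 minors, determinant of M give the coefficients) is
  p(λ) = det(λ I - M) = λ^3 - 90λ^2 + 2174λ - 7056.
No integer candidate from the rational root theorem (±divisors of 7056) is a root, so the roots are irrational. The cubic discriminant is Δ = 113976112 > 0, so there are three distinct real roots. p(3) = -1317 and p(4) = 264 have opposite signs, so a root lies in (3, 4); Newton's method refines it to λ ≈ 3.8258. p(39) = 159 and p(40) = -96 have opposite signs, so a root lies in (39, 40); Newton's method refines it to λ ≈ 39.5965. p(46) = -156 and p(47) = 135 have opposite signs, so a root lies in (46, 47); Newton's method refines it to λ ≈ 46.5776. Check (Vieta): the three roots sum to 90, matching tr M = 90.
So the eigenvalues of A^T A are ≈ 3.8258, 39.5965, 46.5776 (all ≥ 0, as they must be for A^T A). The largest is λ_max ≈ 46.5776, hence ||A||_2 = sqrt(λ_max) ≈ 6.8248.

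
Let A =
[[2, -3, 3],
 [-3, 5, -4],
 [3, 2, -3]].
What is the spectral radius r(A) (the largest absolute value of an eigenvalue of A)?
r(A) ≈ 6.7894

The eigenvalues of A are the roots of its characteristic polynomial. With M = A (coefficients from the trace, the sum of principal 2x2 minors, and det A):
  p(λ) = det(λ I - M) = λ^3 - 4λ^2 - 21λ + 14.
No integer candidate from the rational root theorem (±divisors of 14) is a root, so the roots are irrational. The cubic discriminant is Δ = 63560 > 0, so there are three distinct real roots. p(-4) = -30 and p(-3) = 14 have opposite signs, so a root lies in (-4, -3); Newton's method refines it to λ ≈ -3.3965. p(0) = 14 and p(1) = -10 have opposite signs, so a root lies in (0, 1); Newton's method refines it to λ ≈ 0.6071. p(6) = -40 and p(7) = 14 have opposite signs, so a root lies in (6, 7); Newton's method refines it to λ ≈ 6.7894. Check (Vieta): the three roots sum to 4, matching tr M = 4.
Thus the eigenvalues (to 4 decimals) are -3.3965 (modulus 3.3965); 0.6071 (modulus 0.6071); 6.7894 (modulus 6.7894). The spectral radius is the largest modulus: r(A) ≈ 6.7894. (Cross-check: r(A) ≤ ||A||_2 ≈ 8.7429; equality holds whenever A is normal, though it can also hold for some non-normal A.)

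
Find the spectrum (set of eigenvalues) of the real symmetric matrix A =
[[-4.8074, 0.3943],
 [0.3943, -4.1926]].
sigma(A) ≈ {-5, -4}

A is real symmetric, so its spectrum consists of real eigenvalues. Expanding the characteristic polynomial of the displayed matrix gives
  det(λ I - A) = p(λ) = λ^2 + (9)λ + (20).
Solving p(λ) = 0 yields eigenvalues ≈ -5, -4. (A is shown rounded to 4 decimals, so these recover the underlying integer eigenvalues to within that precision.)
Verification: the trace of A = -9 equals the sum of eigenvalues -9, and det(A) ≈ 20.0000 matches the eigenvalue product 20.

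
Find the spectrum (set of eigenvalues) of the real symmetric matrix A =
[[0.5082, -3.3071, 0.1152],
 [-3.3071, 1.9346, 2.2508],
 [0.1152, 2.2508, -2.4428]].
sigma(A) ≈ {-4, -1, 5}

A is real symmetric, so its spectrum consists of real eigenvalues. Expanding the characteristic polynomial of the displayed matrix gives
  det(λ I - A) = p(λ) = λ^3 + (0)λ^2 + (-21)λ + (-20).
Solving p(λ) = 0 yields eigenvalues ≈ -4, -1, 5. (A is shown rounded to 4 decimals, so these recover the underlying integer eigenvalues to within that precision.)
Verification: the trace of A = 0 equals the sum of eigenvalues 0, and det(A) ≈ 19.9997 matches the eigenvalue product 20.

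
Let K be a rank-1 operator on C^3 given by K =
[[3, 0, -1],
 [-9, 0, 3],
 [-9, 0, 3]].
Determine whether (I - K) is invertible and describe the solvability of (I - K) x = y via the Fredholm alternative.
(I - K) is invertible (det(I - K) = -5 ≠ 0), so for every y in C^3 the equation (I - K) x = y has a unique solution.

K has rank 1, so it is an outer product K = u v^T: every row of K is a multiple of one row vector. Reading off the entries, u = (-1, 3, 3) and v = (-3, 0, 1) (row i of K equals u_i·v^T). A rank-one matrix u v^T satisfies K u = u (v·u) and kills the (2)-dimensional subspace v^⊥, so its characteristic polynomial is lambda^2 (lambda - v·u) with v·u = tr K = 6. Hence the eigenvalues of I - K are 1 (multiplicity 2) and 1 - (6) = -5, so det(I - K) = -5. (Direct check: I - K =
[[-2, 0, 1],
 [9, 1, -3],
 [9, 0, -2]]
has determinant -5.) The finite-dimensional Fredholm alternative says: either (I - K) is invertible, or ker(I - K) ≠ {0} and then range(I - K) = ker((I - K)^*)^⊥, with dim ker(I - K) = dim ker((I - K)^*). Since det(I - K) ≠ 0, 1 is not an eigenvalue of K and ker(I - K) = {0}, so we are in the first case: for every y there is a unique x = (I - K)^(-1) y. Explicitly, by the Sherman–Morrison formula, (I - u v^T)^(-1) = I + u v^T/(1 - v·u), i.e. (I - K)^(-1) = I + K/(-5).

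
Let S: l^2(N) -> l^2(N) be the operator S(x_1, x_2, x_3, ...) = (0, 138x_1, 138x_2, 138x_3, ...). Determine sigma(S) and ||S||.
sigma(S) = closed disk {z in C : |z| ≤ 138}; ||S|| = 138

Note S = 138·U where U is the unit right shift (U x)_k = x_{k-1} (with x_0 := 0); so ||S|| = 138||U|| and sigma(S) = 138·sigma(U). ||S x||^2 = sum_{k≥1} |138x_k|^2 = 19044||x||^2, so ||S|| = 138 and sigma(S) ⊂ {|z| ≤ 138}. For any |lambda| < 138, the equation (S - lambda I) x = 0 forces x_1 = 0, then 138x_k = lambda x_{k+1} ⇒ x = 0, so S has no eigenvalues. But (S - lambda I) is not surjective for |lambda| < 138: solving (S - lambda I) x = e_1 would require x_n proportional to (lambda/138)^(-n), which is not in l^2. So every |lambda| < 138 lies in the residual spectrum. The boundary |lambda| = 138 is in the approximate point spectrum (the spectrum is closed). Hence sigma(S) is the closed disk of radius 138.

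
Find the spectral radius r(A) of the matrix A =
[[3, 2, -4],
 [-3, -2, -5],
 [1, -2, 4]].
r(A) ≈ 4.8145

The eigenvalues of A are the roots of its characteristic polynomial. With M = A (coefficients from the trace, the sum of principal 2x2 minors, and det A):
  p(λ) = det(λ I - M) = λ^3 - 5λ^2 - 2λ + 72.
No integer candidate from the rational root theorem (±divisors of 72) is a root, so the roots are irrational. The cubic discriminant is Δ = -90876 < 0, so there is one real root and a complex-conjugate pair. p(-4) = -64 and p(-3) = 6 have opposite signs, so a root lies in (-4, -3); Newton's method refines it to λ ≈ -3.1062. Dividing out (λ - (-3.1062)) leaves approximately λ^2 - 8.1062λ + 23.1795. For λ^2 - 8.1062λ + 23.1795 the discriminant is -27.0074. It is negative, so the remaining roots are the complex-conjugate pair λ ≈ 4.0531 ± 2.5984i. Their product equals the constant term, so |λ|^2 ≈ 23.1795 and |λ| ≈ 4.8145.
Thus the eigenvalues (to 4 decimals) are -3.1062 (modulus 3.1062); 4.0531 ± 2.5984i (modulus 4.8145). The spectral radius is the largest modulus: r(A) ≈ 4.8145. (Cross-check: r(A) ≤ ||A||_2 ≈ 7.6578; equality holds whenever A is normal, though it can also hold for some non-normal A.)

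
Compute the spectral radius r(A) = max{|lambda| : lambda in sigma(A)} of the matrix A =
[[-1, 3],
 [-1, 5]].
r(A) = (4 + sqrt(24))/2 ≈ 4.4495

The eigenvalues of A are the roots of its characteristic polynomial. With M = A (coefficients from the trace and determinant):
  p(λ) = det(λ I - M) = λ^2 - 4λ - 2.
For λ^2 - 4λ - 2 the discriminant is 24. It is nonnegative but not a perfect square, so the roots are real and irrational: λ = (4 ± sqrt(24))/2 ≈ 4.4495, -0.4495.
Thus the eigenvalues (to 4 decimals) are 4.4495 (modulus 4.4495); -0.4495 (modulus 0.4495). The spectral radius is the largest modulus: r(A) = (4 + sqrt(24))/2 ≈ 4.4495. (Cross-check: r(A) ≤ ||A||_2 ≈ 5.9907; equality holds whenever A is normal, though it can also hold for some non-normal A.)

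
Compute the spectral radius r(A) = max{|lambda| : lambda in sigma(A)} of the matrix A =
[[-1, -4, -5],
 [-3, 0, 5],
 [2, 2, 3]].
r(A) = 4

The eigenvalues of A are the roots of its characteristic polynomial. With M = A (coefficients from the trace, the sum of principal 2x2 minors, and det A):
  p(λ) = det(λ I - M) = λ^3 - 2λ^2 - 15λ + 36.
By the rational root theorem any rational root is an integer divisor of 36. Testing λ = -4: p(-4) = -64 - 32 + 60 + 36 = 0, so λ = -4 is a root. Dividing out (λ + 4) leaves p(λ) = (λ + 4)(λ^2 - 6λ + 9). For λ^2 - 6λ + 9 the discriminant is 0. It is a perfect square (0^2), so the roots are rational: λ = (6 ± 0)/2 = 3, 3.
Thus the eigenvalues (to 4 decimals) are 3 (modulus 3); -4 (modulus 4). The spectral radius is the largest modulus: r(A) = 4. (Cross-check: r(A) ≤ ||A||_2 ≈ 8.4853; equality holds whenever A is normal, though it can also hold for some non-normal A.)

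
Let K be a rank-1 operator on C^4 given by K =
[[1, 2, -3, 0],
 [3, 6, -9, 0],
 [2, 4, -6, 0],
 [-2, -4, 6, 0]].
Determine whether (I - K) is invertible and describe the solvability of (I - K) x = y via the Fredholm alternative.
(I - K) is singular (det(I - K) = 0, i.e. 1 ∈ sigma(K)). (I - K) x = y is solvable iff y ⊥ ker((I - K)^*) = span{(1, 2, -3, 0)}, i.e. iff y_1 + 2y_2 - 3y_3 = 0. When solvable, the solutions are x = y + c·(1, 3, 2, -2), c arbitrary (ker(I - K) = span{(1, 3, 2, -2)}, dimension 1).

K has rank 1, so it is an outer product K = u v^T: every row of K is a multiple of one row vector. Reading off the entries, u = (1, 3, 2, -2) and v = (1, 2, -3, 0) (row i of K equals u_i·v^T). A rank-one matrix u v^T satisfies K u = u (v·u) and kills the (3)-dimensional subspace v^⊥, so its characteristic polynomial is lambda^3 (lambda - v·u) with v·u = tr K = 1. Hence the eigenvalues of I - K are 1 (multiplicity 3) and 1 - (1) = 0, so det(I - K) = 0. (Direct check: I - K =
[[0, -2, 3, 0],
 [-3, -5, 9, 0],
 [-2, -4, 7, 0],
 [2, 4, -6, 1]]
has determinant 0.) So 1 is an eigenvalue of K and (I - K) is not invertible. The finite-dimensional Fredholm alternative says: either (I - K) is invertible, or ker(I - K) ≠ {0} and then range(I - K) = ker((I - K)^*)^⊥, with dim ker(I - K) = dim ker((I - K)^*). We are in the second case, so we need both kernels. Kernel of I - K: (I - K) u = u - u (v·u) = u - u = 0, so ker(I - K) = span{u} = span{(1, 3, 2, -2)} (it is exactly 1-dimensional because rank(I - K) = 3). Kernel of the adjoint: K is real, so (I - K)^* = I - K^T = I - v u^T, and (I - v u^T) v = v - v (u·v) = 0; hence ker((I - K)^*) = span{v} = span{(1, 2, -3, 0)}. Therefore (I - K) x = y is solvable iff <y, v> = 0, i.e. iff y_1 + 2y_2 - 3y_3 = 0. When this holds, K y = u (v·y) = 0, so (I - K) y = y and x = y is a particular solution; the full solution set is the line x = y + c·u = y + c·(1, 3, 2, -2), c ∈ C.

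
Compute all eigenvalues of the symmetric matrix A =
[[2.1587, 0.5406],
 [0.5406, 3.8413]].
sigma(A) ≈ {2, 4}

A is real symmetric, so its spectrum consists of real eigenvalues. Expanding the characteristic polynomial of the displayed matrix gives
  det(λ I - A) = p(λ) = λ^2 + (-6)λ + (8).
Solving p(λ) = 0 yields eigenvalues ≈ 2, 4. (A is shown rounded to 4 decimals, so these recover the underlying integer eigenvalues to within that precision.)
Verification: the trace of A = 6 equals the sum of eigenvalues 6, and det(A) ≈ 8.0000 matches the eigenvalue product 8.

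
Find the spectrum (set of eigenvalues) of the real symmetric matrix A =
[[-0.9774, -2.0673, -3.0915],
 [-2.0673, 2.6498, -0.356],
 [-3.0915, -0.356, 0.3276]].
sigma(A) ≈ {-4, 2, 4}

A is real symmetric, so its spectrum consists of real eigenvalues. Expanding the characteristic polynomial of the displayed matrix gives
  det(λ I - A) = p(λ) = λ^3 + (-2)λ^2 + (-16)λ + (32).
Solving p(λ) = 0 yields eigenvalues ≈ -4, 2, 4. (A is shown rounded to 4 decimals, so these recover the underlying integer eigenvalues to within that precision.)
Verification: the trace of A = 2 equals the sum of eigenvalues 2, and det(A) ≈ -32.0002 matches the eigenvalue product -32.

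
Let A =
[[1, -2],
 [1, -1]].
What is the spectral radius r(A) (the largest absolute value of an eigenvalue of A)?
r(A) = 1

The eigenvalues of A are the roots of its characteristic polynomial. With M = A (coefficients from the trace and determinant):
  p(λ) = det(λ I - M) = λ^2 + 1.
For λ^2 + 1 the discriminant is -4. It is negative, so the roots are the complex-conjugate pair λ = 0 ± (sqrt(4)/2) i ≈ 0 ± 1i. For a conjugate pair the product of the roots equals the constant term, so |λ|^2 = 1 and |λ| = sqrt(1) = 1.
Thus the eigenvalues (to 4 decimals) are 0 ± 1i (modulus 1). The spectral radius is the largest modulus: r(A) = 1. (Cross-check: r(A) ≤ ||A||_2 ≈ 2.618; equality holds whenever A is normal, though it can also hold for some non-normal A.)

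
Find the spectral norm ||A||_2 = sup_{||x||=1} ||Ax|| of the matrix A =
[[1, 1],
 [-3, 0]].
||A||_2 = sqrt((11 + sqrt(85))/2) ≈ 3.1796 (= sqrt(largest eigenvalue of A^T A))

||A||_2 = sigma_max(A) = sqrt(lambda_max(A^T A)). Form the symmetric matrix M = A^T A =
[[10, 1],
 [1, 1]].
Its characteristic polynomial (trace, determinant of M give the coefficients) is
  p(λ) = det(λ I - M) = λ^2 - 11λ + 9.
For λ^2 - 11λ + 9 the discriminant is 85. It is nonnegative but not a perfect square, so the roots are real and irrational: λ = (11 ± sqrt(85))/2 ≈ 10.1098, 0.8902.
So the eigenvalues of A^T A are ≈ 0.8902, 10.1098 (all ≥ 0, as they must be for A^T A). The largest is λ_max = (11 + sqrt(85))/2 ≈ 10.1098, hence ||A||_2 = sqrt(λ_max) = sqrt((11 + sqrt(85))/2) ≈ 3.1796.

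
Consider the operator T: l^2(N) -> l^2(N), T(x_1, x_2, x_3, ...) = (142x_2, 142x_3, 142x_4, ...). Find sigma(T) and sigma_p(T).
sigma(T) = closed disk {z in C : |z| ≤ 142}; sigma_p(T) = open disk {z in C : |z| < 142}

Note T = 142·V where V is the unit left shift (V x)_k = x_{k+1}; so sigma(T) = 142·sigma(V) and ||T|| = 142||V||. ||T x||^2 = 20164sum_{k≥2} |x_k|^2 ≤ 20164||x||^2, with equality on {x : x_1 = 0}, so ||T|| = 142. For any lambda with |lambda| < 142, set r = lambda/142 (|r| < 1); the vector x = (1, r, r^2, ...) is in l^2 and satisfies T x = 142(r, r^2, ...) = lambda x, so lambda is an eigenvalue. On the boundary |lambda| = 142 the geometric series diverges, so no l^2 eigenvector exists, but these lambda lie in the approximate point spectrum. Hence sigma(T) is the closed disk of radius 142 and sigma_p(T) is the open disk.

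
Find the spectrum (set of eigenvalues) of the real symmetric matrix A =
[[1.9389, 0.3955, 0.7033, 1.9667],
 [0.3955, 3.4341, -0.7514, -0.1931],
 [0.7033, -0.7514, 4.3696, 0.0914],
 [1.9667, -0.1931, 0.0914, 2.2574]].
sigma(A) ≈ {0, 3, 4, 5}

A is real symmetric, so its spectrum consists of real eigenvalues. Expanding the characteristic polynomial of the displayed matrix gives
  det(λ I - A) = p(λ) = λ^4 + (-12)λ^3 + (47)λ^2 + (-60)λ + (0).
Solving p(λ) = 0 yields eigenvalues ≈ 0, 3, 4, 5. (A is shown rounded to 4 decimals, so these recover the underlying integer eigenvalues to within that precision.)
Verification: the trace of A = 12 equals the sum of eigenvalues 12, and det(A) ≈ -0.0004 matches the eigenvalue product 0.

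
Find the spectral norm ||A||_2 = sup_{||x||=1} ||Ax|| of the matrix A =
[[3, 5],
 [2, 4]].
||A||_2 = sqrt((54 + sqrt(2900))/2) ≈ 7.3434 (= sqrt(largest eigenvalue of A^T A))

||A||_2 = sigma_max(A) = sqrt(lambda_max(A^T A)). Form the symmetric matrix M = A^T A =
[[13, 23],
 [23, 41]].
Its characteristic polynomial (trace, determinant of M give the coefficients) is
  p(λ) = det(λ I - M) = λ^2 - 54λ + 4.
For λ^2 - 54λ + 4 the discriminant is 2900. It is nonnegative but not a perfect square, so the roots are real and irrational: λ = (54 ± sqrt(2900))/2 ≈ 53.9258, 0.0742.
So the eigenvalues of A^T A are ≈ 0.0742, 53.9258 (all ≥ 0, as they must be for A^T A). The largest is λ_max = (54 + sqrt(2900))/2 ≈ 53.9258, hence ||A||_2 = sqrt(λ_max) = sqrt((54 + sqrt(2900))/2) ≈ 7.3434.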